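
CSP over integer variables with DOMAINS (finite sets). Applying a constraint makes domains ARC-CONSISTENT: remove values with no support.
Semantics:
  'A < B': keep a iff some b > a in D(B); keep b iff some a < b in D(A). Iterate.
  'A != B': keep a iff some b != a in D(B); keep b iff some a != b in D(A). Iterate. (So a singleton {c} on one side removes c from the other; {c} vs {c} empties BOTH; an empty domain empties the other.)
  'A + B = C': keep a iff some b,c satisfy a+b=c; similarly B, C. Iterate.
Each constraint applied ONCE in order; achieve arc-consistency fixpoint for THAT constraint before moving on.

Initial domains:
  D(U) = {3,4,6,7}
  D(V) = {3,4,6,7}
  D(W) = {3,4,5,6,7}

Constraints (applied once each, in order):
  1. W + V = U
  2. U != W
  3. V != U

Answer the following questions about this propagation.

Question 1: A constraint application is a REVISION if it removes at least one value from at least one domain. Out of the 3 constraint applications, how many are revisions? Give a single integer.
Answer: 1

Derivation:
Constraint 1 (W + V = U) on D(W)={3,4,5,6,7} D(V)={3,4,6,7} D(U)={3,4,6,7}: W {3,4,5,6,7}->{3,4}; V {3,4,6,7}->{3,4}; U {3,4,6,7}->{6,7} => REVISION
Constraint 2 (U != W) on D(U)={6,7} D(W)={3,4}: no change => not a revision
Constraint 3 (V != U) on D(V)={3,4} D(U)={6,7}: no change => not a revision
Total revisions = 1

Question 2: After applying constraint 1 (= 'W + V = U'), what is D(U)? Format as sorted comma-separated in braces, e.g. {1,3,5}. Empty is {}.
Constraint 1 (W + V = U) on D(W)={3,4,5,6,7} D(V)={3,4,6,7} D(U)={3,4,6,7}: W {3,4,5,6,7}->{3,4}; V {3,4,6,7}->{3,4}; U {3,4,6,7}->{6,7}
So after constraint 1: D(U) = {6,7}

Answer: {6,7}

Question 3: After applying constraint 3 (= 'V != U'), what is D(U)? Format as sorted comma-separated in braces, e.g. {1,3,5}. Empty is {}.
Constraint 1 (W + V = U) on D(W)={3,4,5,6,7} D(V)={3,4,6,7} D(U)={3,4,6,7}: W {3,4,5,6,7}->{3,4}; V {3,4,6,7}->{3,4}; U {3,4,6,7}->{6,7}
Constraint 2 (U != W) on D(U)={6,7} D(W)={3,4}: no change
Constraint 3 (V != U) on D(V)={3,4} D(U)={6,7}: no change
So after constraint 3: D(U) = {6,7}

Answer: {6,7}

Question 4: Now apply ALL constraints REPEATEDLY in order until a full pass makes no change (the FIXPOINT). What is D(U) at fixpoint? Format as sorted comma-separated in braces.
Answer: {6,7}

Derivation:
pass 0 (initial): D(U)={3,4,6,7}
pass 1: U {3,4,6,7}->{6,7}; V {3,4,6,7}->{3,4}; W {3,4,5,6,7}->{3,4}
pass 2: no change
Fixpoint after 2 passes: D(U) = {6,7}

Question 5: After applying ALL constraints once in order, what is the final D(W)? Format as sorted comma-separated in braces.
Answer: {3,4}

Derivation:
Constraint 1 (W + V = U) on D(W)={3,4,5,6,7} D(V)={3,4,6,7} D(U)={3,4,6,7}: W {3,4,5,6,7}->{3,4}; V {3,4,6,7}->{3,4}; U {3,4,6,7}->{6,7}
Constraint 2 (U != W) on D(U)={6,7} D(W)={3,4}: no change
Constraint 3 (V != U) on D(V)={3,4} D(U)={6,7}: no change
So after all 3 constraints: D(W) = {3,4}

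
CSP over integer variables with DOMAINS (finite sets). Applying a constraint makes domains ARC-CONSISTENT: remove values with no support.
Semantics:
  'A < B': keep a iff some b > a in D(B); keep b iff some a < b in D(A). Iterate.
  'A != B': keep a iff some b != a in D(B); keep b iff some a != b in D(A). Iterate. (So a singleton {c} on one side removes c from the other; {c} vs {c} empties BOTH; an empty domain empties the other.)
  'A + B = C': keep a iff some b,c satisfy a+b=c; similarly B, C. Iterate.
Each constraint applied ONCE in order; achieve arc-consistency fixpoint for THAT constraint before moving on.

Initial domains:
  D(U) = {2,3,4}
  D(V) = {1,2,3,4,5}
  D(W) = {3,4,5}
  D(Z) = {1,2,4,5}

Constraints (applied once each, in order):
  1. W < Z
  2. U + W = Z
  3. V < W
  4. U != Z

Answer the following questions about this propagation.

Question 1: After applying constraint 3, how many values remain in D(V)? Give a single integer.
Constraint 1 (W < Z) on D(W)={3,4,5} D(Z)={1,2,4,5}: W {3,4,5}->{3,4}; Z {1,2,4,5}->{4,5}
Constraint 2 (U + W = Z) on D(U)={2,3,4} D(W)={3,4} D(Z)={4,5}: U {2,3,4}->{2}; W {3,4}->{3}; Z {4,5}->{5}
Constraint 3 (V < W) on D(V)={1,2,3,4,5} D(W)={3}: V {1,2,3,4,5}->{1,2}
So after constraint 3: D(V)={1,2}, size = 2

Answer: 2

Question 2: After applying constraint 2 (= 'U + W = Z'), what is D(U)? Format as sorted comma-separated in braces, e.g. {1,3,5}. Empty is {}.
Constraint 1 (W < Z) on D(W)={3,4,5} D(Z)={1,2,4,5}: W {3,4,5}->{3,4}; Z {1,2,4,5}->{4,5}
Constraint 2 (U + W = Z) on D(U)={2,3,4} D(W)={3,4} D(Z)={4,5}: U {2,3,4}->{2}; W {3,4}->{3}; Z {4,5}->{5}
So after constraint 2: D(U) = {2}

Answer: {2}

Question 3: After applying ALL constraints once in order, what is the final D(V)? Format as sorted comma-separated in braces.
Answer: {1,2}

Derivation:
Constraint 1 (W < Z) on D(W)={3,4,5} D(Z)={1,2,4,5}: W {3,4,5}->{3,4}; Z {1,2,4,5}->{4,5}
Constraint 2 (U + W = Z) on D(U)={2,3,4} D(W)={3,4} D(Z)={4,5}: U {2,3,4}->{2}; W {3,4}->{3}; Z {4,5}->{5}
Constraint 3 (V < W) on D(V)={1,2,3,4,5} D(W)={3}: V {1,2,3,4,5}->{1,2}
Constraint 4 (U != Z) on D(U)={2} D(Z)={5}: no change
So after all 4 constraints: D(V) = {1,2}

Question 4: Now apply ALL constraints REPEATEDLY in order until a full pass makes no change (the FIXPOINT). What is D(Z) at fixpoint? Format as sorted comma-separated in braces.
Answer: {5}

Derivation:
pass 0 (initial): D(Z)={1,2,4,5}
pass 1: U {2,3,4}->{2}; V {1,2,3,4,5}->{1,2}; W {3,4,5}->{3}; Z {1,2,4,5}->{5}
pass 2: no change
Fixpoint after 2 passes: D(Z) = {5}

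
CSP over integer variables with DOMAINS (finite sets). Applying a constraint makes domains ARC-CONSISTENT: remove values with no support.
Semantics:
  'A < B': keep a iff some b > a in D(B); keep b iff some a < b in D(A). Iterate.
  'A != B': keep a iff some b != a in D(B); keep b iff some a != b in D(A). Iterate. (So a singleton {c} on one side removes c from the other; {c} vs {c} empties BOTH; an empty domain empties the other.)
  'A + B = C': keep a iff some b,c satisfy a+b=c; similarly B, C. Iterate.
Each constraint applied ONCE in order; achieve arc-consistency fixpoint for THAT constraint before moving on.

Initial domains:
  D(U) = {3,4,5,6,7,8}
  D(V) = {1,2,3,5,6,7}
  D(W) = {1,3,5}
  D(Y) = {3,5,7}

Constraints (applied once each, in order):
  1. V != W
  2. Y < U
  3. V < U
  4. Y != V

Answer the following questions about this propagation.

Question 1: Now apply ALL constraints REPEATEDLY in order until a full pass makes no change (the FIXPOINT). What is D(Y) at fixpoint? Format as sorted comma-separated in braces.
pass 0 (initial): D(Y)={3,5,7}
pass 1: U {3,4,5,6,7,8}->{4,5,6,7,8}
pass 2: no change
Fixpoint after 2 passes: D(Y) = {3,5,7}

Answer: {3,5,7}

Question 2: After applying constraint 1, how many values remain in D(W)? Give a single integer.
Answer: 3

Derivation:
Constraint 1 (V != W) on D(V)={1,2,3,5,6,7} D(W)={1,3,5}: no change
So after constraint 1: D(W)={1,3,5}, size = 3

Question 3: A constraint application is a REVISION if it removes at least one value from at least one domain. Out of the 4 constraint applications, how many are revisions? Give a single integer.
Constraint 1 (V != W) on D(V)={1,2,3,5,6,7} D(W)={1,3,5}: no change => not a revision
Constraint 2 (Y < U) on D(Y)={3,5,7} D(U)={3,4,5,6,7,8}: U {3,4,5,6,7,8}->{4,5,6,7,8} => REVISION
Constraint 3 (V < U) on D(V)={1,2,3,5,6,7} D(U)={4,5,6,7,8}: no change => not a revision
Constraint 4 (Y != V) on D(Y)={3,5,7} D(V)={1,2,3,5,6,7}: no change => not a revision
Total revisions = 1

Answer: 1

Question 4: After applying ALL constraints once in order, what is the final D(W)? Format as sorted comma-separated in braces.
Constraint 1 (V != W) on D(V)={1,2,3,5,6,7} D(W)={1,3,5}: no change
Constraint 2 (Y < U) on D(Y)={3,5,7} D(U)={3,4,5,6,7,8}: U {3,4,5,6,7,8}->{4,5,6,7,8}
Constraint 3 (V < U) on D(V)={1,2,3,5,6,7} D(U)={4,5,6,7,8}: no change
Constraint 4 (Y != V) on D(Y)={3,5,7} D(V)={1,2,3,5,6,7}: no change
So after all 4 constraints: D(W) = {1,3,5}

Answer: {1,3,5}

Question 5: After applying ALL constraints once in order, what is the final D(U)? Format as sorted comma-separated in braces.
Constraint 1 (V != W) on D(V)={1,2,3,5,6,7} D(W)={1,3,5}: no change
Constraint 2 (Y < U) on D(Y)={3,5,7} D(U)={3,4,5,6,7,8}: U {3,4,5,6,7,8}->{4,5,6,7,8}
Constraint 3 (V < U) on D(V)={1,2,3,5,6,7} D(U)={4,5,6,7,8}: no change
Constraint 4 (Y != V) on D(Y)={3,5,7} D(V)={1,2,3,5,6,7}: no change
So after all 4 constraints: D(U) = {4,5,6,7,8}

Answer: {4,5,6,7,8}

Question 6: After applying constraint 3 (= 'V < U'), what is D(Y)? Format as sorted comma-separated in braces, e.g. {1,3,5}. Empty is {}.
Constraint 1 (V != W) on D(V)={1,2,3,5,6,7} D(W)={1,3,5}: no change
Constraint 2 (Y < U) on D(Y)={3,5,7} D(U)={3,4,5,6,7,8}: U {3,4,5,6,7,8}->{4,5,6,7,8}
Constraint 3 (V < U) on D(V)={1,2,3,5,6,7} D(U)={4,5,6,7,8}: no change
So after constraint 3: D(Y) = {3,5,7}

Answer: {3,5,7}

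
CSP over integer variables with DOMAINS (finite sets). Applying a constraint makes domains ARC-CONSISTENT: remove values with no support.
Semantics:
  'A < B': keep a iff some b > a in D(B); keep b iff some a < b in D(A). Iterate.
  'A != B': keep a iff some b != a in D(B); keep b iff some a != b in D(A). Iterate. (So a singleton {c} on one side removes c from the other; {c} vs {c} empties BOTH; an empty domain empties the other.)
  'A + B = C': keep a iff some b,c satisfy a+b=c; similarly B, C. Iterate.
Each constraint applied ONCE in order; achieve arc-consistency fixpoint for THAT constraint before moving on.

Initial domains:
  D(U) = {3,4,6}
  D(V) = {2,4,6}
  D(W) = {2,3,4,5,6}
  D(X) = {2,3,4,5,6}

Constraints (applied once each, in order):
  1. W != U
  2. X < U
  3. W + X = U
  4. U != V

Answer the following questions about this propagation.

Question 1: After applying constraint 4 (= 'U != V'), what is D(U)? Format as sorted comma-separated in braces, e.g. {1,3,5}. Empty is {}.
Constraint 1 (W != U) on D(W)={2,3,4,5,6} D(U)={3,4,6}: no change
Constraint 2 (X < U) on D(X)={2,3,4,5,6} D(U)={3,4,6}: X {2,3,4,5,6}->{2,3,4,5}
Constraint 3 (W + X = U) on D(W)={2,3,4,5,6} D(X)={2,3,4,5} D(U)={3,4,6}: W {2,3,4,5,6}->{2,3,4}; X {2,3,4,5}->{2,3,4}; U {3,4,6}->{4,6}
Constraint 4 (U != V) on D(U)={4,6} D(V)={2,4,6}: no change
So after constraint 4: D(U) = {4,6}

Answer: {4,6}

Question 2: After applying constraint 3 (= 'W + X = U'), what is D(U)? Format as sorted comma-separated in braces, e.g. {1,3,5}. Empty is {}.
Constraint 1 (W != U) on D(W)={2,3,4,5,6} D(U)={3,4,6}: no change
Constraint 2 (X < U) on D(X)={2,3,4,5,6} D(U)={3,4,6}: X {2,3,4,5,6}->{2,3,4,5}
Constraint 3 (W + X = U) on D(W)={2,3,4,5,6} D(X)={2,3,4,5} D(U)={3,4,6}: W {2,3,4,5,6}->{2,3,4}; X {2,3,4,5}->{2,3,4}; U {3,4,6}->{4,6}
So after constraint 3: D(U) = {4,6}

Answer: {4,6}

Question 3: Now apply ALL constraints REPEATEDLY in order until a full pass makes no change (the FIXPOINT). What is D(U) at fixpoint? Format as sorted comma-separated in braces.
pass 0 (initial): D(U)={3,4,6}
pass 1: U {3,4,6}->{4,6}; W {2,3,4,5,6}->{2,3,4}; X {2,3,4,5,6}->{2,3,4}
pass 2: no change
Fixpoint after 2 passes: D(U) = {4,6}

Answer: {4,6}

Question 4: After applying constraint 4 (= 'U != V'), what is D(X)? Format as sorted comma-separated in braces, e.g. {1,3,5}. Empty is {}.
Answer: {2,3,4}

Derivation:
Constraint 1 (W != U) on D(W)={2,3,4,5,6} D(U)={3,4,6}: no change
Constraint 2 (X < U) on D(X)={2,3,4,5,6} D(U)={3,4,6}: X {2,3,4,5,6}->{2,3,4,5}
Constraint 3 (W + X = U) on D(W)={2,3,4,5,6} D(X)={2,3,4,5} D(U)={3,4,6}: W {2,3,4,5,6}->{2,3,4}; X {2,3,4,5}->{2,3,4}; U {3,4,6}->{4,6}
Constraint 4 (U != V) on D(U)={4,6} D(V)={2,4,6}: no change
So after constraint 4: D(X) = {2,3,4}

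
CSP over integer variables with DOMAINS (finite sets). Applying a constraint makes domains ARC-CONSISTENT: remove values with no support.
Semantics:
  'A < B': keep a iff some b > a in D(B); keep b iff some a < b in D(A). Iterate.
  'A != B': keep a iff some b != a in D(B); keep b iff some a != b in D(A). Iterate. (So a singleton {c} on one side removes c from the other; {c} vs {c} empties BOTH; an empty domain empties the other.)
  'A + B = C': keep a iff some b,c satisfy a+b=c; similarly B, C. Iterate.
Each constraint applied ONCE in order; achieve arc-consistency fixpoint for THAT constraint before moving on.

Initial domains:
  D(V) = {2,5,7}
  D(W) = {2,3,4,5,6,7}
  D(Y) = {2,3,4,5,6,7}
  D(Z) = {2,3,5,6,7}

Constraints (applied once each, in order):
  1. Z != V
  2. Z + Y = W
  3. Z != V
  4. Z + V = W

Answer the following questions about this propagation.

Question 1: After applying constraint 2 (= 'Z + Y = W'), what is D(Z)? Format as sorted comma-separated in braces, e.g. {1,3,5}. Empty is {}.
Constraint 1 (Z != V) on D(Z)={2,3,5,6,7} D(V)={2,5,7}: no change
Constraint 2 (Z + Y = W) on D(Z)={2,3,5,6,7} D(Y)={2,3,4,5,6,7} D(W)={2,3,4,5,6,7}: Z {2,3,5,6,7}->{2,3,5}; Y {2,3,4,5,6,7}->{2,3,4,5}; W {2,3,4,5,6,7}->{4,5,6,7}
So after constraint 2: D(Z) = {2,3,5}

Answer: {2,3,5}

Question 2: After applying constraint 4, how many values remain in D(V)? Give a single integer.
Answer: 2

Derivation:
Constraint 1 (Z != V) on D(Z)={2,3,5,6,7} D(V)={2,5,7}: no change
Constraint 2 (Z + Y = W) on D(Z)={2,3,5,6,7} D(Y)={2,3,4,5,6,7} D(W)={2,3,4,5,6,7}: Z {2,3,5,6,7}->{2,3,5}; Y {2,3,4,5,6,7}->{2,3,4,5}; W {2,3,4,5,6,7}->{4,5,6,7}
Constraint 3 (Z != V) on D(Z)={2,3,5} D(V)={2,5,7}: no change
Constraint 4 (Z + V = W) on D(Z)={2,3,5} D(V)={2,5,7} D(W)={4,5,6,7}: V {2,5,7}->{2,5}; W {4,5,6,7}->{4,5,7}
So after constraint 4: D(V)={2,5}, size = 2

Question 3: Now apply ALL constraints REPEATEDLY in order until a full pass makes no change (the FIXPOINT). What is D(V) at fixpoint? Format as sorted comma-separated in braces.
pass 0 (initial): D(V)={2,5,7}
pass 1: V {2,5,7}->{2,5}; W {2,3,4,5,6,7}->{4,5,7}; Y {2,3,4,5,6,7}->{2,3,4,5}; Z {2,3,5,6,7}->{2,3,5}
pass 2: no change
Fixpoint after 2 passes: D(V) = {2,5}

Answer: {2,5}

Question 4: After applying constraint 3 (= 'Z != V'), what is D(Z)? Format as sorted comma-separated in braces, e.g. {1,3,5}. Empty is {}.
Constraint 1 (Z != V) on D(Z)={2,3,5,6,7} D(V)={2,5,7}: no change
Constraint 2 (Z + Y = W) on D(Z)={2,3,5,6,7} D(Y)={2,3,4,5,6,7} D(W)={2,3,4,5,6,7}: Z {2,3,5,6,7}->{2,3,5}; Y {2,3,4,5,6,7}->{2,3,4,5}; W {2,3,4,5,6,7}->{4,5,6,7}
Constraint 3 (Z != V) on D(Z)={2,3,5} D(V)={2,5,7}: no change
So after constraint 3: D(Z) = {2,3,5}

Answer: {2,3,5}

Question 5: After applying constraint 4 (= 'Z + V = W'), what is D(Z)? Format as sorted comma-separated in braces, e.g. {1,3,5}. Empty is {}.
Answer: {2,3,5}

Derivation:
Constraint 1 (Z != V) on D(Z)={2,3,5,6,7} D(V)={2,5,7}: no change
Constraint 2 (Z + Y = W) on D(Z)={2,3,5,6,7} D(Y)={2,3,4,5,6,7} D(W)={2,3,4,5,6,7}: Z {2,3,5,6,7}->{2,3,5}; Y {2,3,4,5,6,7}->{2,3,4,5}; W {2,3,4,5,6,7}->{4,5,6,7}
Constraint 3 (Z != V) on D(Z)={2,3,5} D(V)={2,5,7}: no change
Constraint 4 (Z + V = W) on D(Z)={2,3,5} D(V)={2,5,7} D(W)={4,5,6,7}: V {2,5,7}->{2,5}; W {4,5,6,7}->{4,5,7}
So after constraint 4: D(Z) = {2,3,5}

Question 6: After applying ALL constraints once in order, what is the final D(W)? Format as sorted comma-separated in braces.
Constraint 1 (Z != V) on D(Z)={2,3,5,6,7} D(V)={2,5,7}: no change
Constraint 2 (Z + Y = W) on D(Z)={2,3,5,6,7} D(Y)={2,3,4,5,6,7} D(W)={2,3,4,5,6,7}: Z {2,3,5,6,7}->{2,3,5}; Y {2,3,4,5,6,7}->{2,3,4,5}; W {2,3,4,5,6,7}->{4,5,6,7}
Constraint 3 (Z != V) on D(Z)={2,3,5} D(V)={2,5,7}: no change
Constraint 4 (Z + V = W) on D(Z)={2,3,5} D(V)={2,5,7} D(W)={4,5,6,7}: V {2,5,7}->{2,5}; W {4,5,6,7}->{4,5,7}
So after all 4 constraints: D(W) = {4,5,7}

Answer: {4,5,7}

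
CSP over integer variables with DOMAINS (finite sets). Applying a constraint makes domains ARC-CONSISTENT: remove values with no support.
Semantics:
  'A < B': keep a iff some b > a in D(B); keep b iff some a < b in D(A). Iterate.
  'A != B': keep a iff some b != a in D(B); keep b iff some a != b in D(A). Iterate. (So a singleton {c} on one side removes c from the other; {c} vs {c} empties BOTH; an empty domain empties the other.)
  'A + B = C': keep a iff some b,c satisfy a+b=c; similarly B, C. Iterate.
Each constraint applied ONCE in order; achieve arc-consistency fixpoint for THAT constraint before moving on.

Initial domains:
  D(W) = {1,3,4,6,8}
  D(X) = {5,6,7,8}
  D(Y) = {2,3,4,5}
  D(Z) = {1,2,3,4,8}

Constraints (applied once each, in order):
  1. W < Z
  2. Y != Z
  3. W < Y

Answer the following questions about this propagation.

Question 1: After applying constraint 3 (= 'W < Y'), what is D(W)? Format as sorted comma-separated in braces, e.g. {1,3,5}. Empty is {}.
Constraint 1 (W < Z) on D(W)={1,3,4,6,8} D(Z)={1,2,3,4,8}: W {1,3,4,6,8}->{1,3,4,6}; Z {1,2,3,4,8}->{2,3,4,8}
Constraint 2 (Y != Z) on D(Y)={2,3,4,5} D(Z)={2,3,4,8}: no change
Constraint 3 (W < Y) on D(W)={1,3,4,6} D(Y)={2,3,4,5}: W {1,3,4,6}->{1,3,4}
So after constraint 3: D(W) = {1,3,4}

Answer: {1,3,4}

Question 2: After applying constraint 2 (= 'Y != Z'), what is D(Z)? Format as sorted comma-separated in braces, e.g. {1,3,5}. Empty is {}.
Constraint 1 (W < Z) on D(W)={1,3,4,6,8} D(Z)={1,2,3,4,8}: W {1,3,4,6,8}->{1,3,4,6}; Z {1,2,3,4,8}->{2,3,4,8}
Constraint 2 (Y != Z) on D(Y)={2,3,4,5} D(Z)={2,3,4,8}: no change
So after constraint 2: D(Z) = {2,3,4,8}

Answer: {2,3,4,8}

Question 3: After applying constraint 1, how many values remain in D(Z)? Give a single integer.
Constraint 1 (W < Z) on D(W)={1,3,4,6,8} D(Z)={1,2,3,4,8}: W {1,3,4,6,8}->{1,3,4,6}; Z {1,2,3,4,8}->{2,3,4,8}
So after constraint 1: D(Z)={2,3,4,8}, size = 4

Answer: 4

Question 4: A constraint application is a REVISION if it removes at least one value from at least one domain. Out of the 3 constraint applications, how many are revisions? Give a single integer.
Answer: 2

Derivation:
Constraint 1 (W < Z) on D(W)={1,3,4,6,8} D(Z)={1,2,3,4,8}: W {1,3,4,6,8}->{1,3,4,6}; Z {1,2,3,4,8}->{2,3,4,8} => REVISION
Constraint 2 (Y != Z) on D(Y)={2,3,4,5} D(Z)={2,3,4,8}: no change => not a revision
Constraint 3 (W < Y) on D(W)={1,3,4,6} D(Y)={2,3,4,5}: W {1,3,4,6}->{1,3,4} => REVISION
Total revisions = 2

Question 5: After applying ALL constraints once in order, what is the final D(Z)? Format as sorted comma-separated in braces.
Answer: {2,3,4,8}

Derivation:
Constraint 1 (W < Z) on D(W)={1,3,4,6,8} D(Z)={1,2,3,4,8}: W {1,3,4,6,8}->{1,3,4,6}; Z {1,2,3,4,8}->{2,3,4,8}
Constraint 2 (Y != Z) on D(Y)={2,3,4,5} D(Z)={2,3,4,8}: no change
Constraint 3 (W < Y) on D(W)={1,3,4,6} D(Y)={2,3,4,5}: W {1,3,4,6}->{1,3,4}
So after all 3 constraints: D(Z) = {2,3,4,8}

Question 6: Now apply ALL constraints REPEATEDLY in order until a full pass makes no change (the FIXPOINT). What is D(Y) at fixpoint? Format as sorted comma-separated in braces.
Answer: {2,3,4,5}

Derivation:
pass 0 (initial): D(Y)={2,3,4,5}
pass 1: W {1,3,4,6,8}->{1,3,4}; Z {1,2,3,4,8}->{2,3,4,8}
pass 2: no change
Fixpoint after 2 passes: D(Y) = {2,3,4,5}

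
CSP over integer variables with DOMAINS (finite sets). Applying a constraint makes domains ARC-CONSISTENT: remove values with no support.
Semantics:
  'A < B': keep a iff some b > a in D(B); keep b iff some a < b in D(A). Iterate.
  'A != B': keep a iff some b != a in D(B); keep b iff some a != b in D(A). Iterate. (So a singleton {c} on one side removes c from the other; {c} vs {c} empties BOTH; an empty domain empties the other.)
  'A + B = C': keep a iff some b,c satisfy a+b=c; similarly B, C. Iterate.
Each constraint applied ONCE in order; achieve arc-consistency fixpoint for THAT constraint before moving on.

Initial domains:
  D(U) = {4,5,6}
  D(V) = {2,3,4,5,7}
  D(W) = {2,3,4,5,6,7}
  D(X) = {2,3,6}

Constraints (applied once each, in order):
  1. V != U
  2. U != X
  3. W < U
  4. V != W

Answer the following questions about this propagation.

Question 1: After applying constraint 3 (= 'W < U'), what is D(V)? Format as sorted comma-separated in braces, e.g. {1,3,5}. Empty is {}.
Constraint 1 (V != U) on D(V)={2,3,4,5,7} D(U)={4,5,6}: no change
Constraint 2 (U != X) on D(U)={4,5,6} D(X)={2,3,6}: no change
Constraint 3 (W < U) on D(W)={2,3,4,5,6,7} D(U)={4,5,6}: W {2,3,4,5,6,7}->{2,3,4,5}
So after constraint 3: D(V) = {2,3,4,5,7}

Answer: {2,3,4,5,7}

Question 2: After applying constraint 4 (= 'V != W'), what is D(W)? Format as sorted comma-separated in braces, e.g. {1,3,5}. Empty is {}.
Answer: {2,3,4,5}

Derivation:
Constraint 1 (V != U) on D(V)={2,3,4,5,7} D(U)={4,5,6}: no change
Constraint 2 (U != X) on D(U)={4,5,6} D(X)={2,3,6}: no change
Constraint 3 (W < U) on D(W)={2,3,4,5,6,7} D(U)={4,5,6}: W {2,3,4,5,6,7}->{2,3,4,5}
Constraint 4 (V != W) on D(V)={2,3,4,5,7} D(W)={2,3,4,5}: no change
So after constraint 4: D(W) = {2,3,4,5}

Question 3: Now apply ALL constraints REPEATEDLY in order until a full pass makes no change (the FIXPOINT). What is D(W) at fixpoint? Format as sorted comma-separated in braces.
Answer: {2,3,4,5}

Derivation:
pass 0 (initial): D(W)={2,3,4,5,6,7}
pass 1: W {2,3,4,5,6,7}->{2,3,4,5}
pass 2: no change
Fixpoint after 2 passes: D(W) = {2,3,4,5}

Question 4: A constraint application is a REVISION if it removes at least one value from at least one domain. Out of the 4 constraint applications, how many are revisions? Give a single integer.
Constraint 1 (V != U) on D(V)={2,3,4,5,7} D(U)={4,5,6}: no change => not a revision
Constraint 2 (U != X) on D(U)={4,5,6} D(X)={2,3,6}: no change => not a revision
Constraint 3 (W < U) on D(W)={2,3,4,5,6,7} D(U)={4,5,6}: W {2,3,4,5,6,7}->{2,3,4,5} => REVISION
Constraint 4 (V != W) on D(V)={2,3,4,5,7} D(W)={2,3,4,5}: no change => not a revision
Total revisions = 1

Answer: 1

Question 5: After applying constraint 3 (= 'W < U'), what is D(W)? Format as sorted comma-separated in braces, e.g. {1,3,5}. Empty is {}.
Constraint 1 (V != U) on D(V)={2,3,4,5,7} D(U)={4,5,6}: no change
Constraint 2 (U != X) on D(U)={4,5,6} D(X)={2,3,6}: no change
Constraint 3 (W < U) on D(W)={2,3,4,5,6,7} D(U)={4,5,6}: W {2,3,4,5,6,7}->{2,3,4,5}
So after constraint 3: D(W) = {2,3,4,5}

Answer: {2,3,4,5}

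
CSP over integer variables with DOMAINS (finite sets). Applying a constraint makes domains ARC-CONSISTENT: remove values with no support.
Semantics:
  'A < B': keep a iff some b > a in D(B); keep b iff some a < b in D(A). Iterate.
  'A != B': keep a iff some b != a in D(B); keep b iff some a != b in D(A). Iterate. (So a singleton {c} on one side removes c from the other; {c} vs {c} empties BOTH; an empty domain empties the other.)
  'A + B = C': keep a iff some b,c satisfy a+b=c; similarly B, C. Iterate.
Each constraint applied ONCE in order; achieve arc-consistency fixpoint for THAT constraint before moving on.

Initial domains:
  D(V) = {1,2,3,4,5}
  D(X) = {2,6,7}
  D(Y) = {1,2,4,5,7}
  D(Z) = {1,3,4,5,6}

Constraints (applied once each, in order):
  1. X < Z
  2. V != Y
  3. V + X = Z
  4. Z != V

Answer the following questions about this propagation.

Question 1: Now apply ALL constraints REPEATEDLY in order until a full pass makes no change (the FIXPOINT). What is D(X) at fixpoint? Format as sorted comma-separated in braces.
pass 0 (initial): D(X)={2,6,7}
pass 1: V {1,2,3,4,5}->{1,2,3,4}; X {2,6,7}->{2}; Z {1,3,4,5,6}->{3,4,5,6}
pass 2: no change
Fixpoint after 2 passes: D(X) = {2}

Answer: {2}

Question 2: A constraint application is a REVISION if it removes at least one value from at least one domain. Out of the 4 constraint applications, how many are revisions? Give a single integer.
Constraint 1 (X < Z) on D(X)={2,6,7} D(Z)={1,3,4,5,6}: X {2,6,7}->{2}; Z {1,3,4,5,6}->{3,4,5,6} => REVISION
Constraint 2 (V != Y) on D(V)={1,2,3,4,5} D(Y)={1,2,4,5,7}: no change => not a revision
Constraint 3 (V + X = Z) on D(V)={1,2,3,4,5} D(X)={2} D(Z)={3,4,5,6}: V {1,2,3,4,5}->{1,2,3,4} => REVISION
Constraint 4 (Z != V) on D(Z)={3,4,5,6} D(V)={1,2,3,4}: no change => not a revision
Total revisions = 2

Answer: 2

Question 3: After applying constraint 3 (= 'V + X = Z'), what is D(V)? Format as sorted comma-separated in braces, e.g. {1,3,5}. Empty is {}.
Constraint 1 (X < Z) on D(X)={2,6,7} D(Z)={1,3,4,5,6}: X {2,6,7}->{2}; Z {1,3,4,5,6}->{3,4,5,6}
Constraint 2 (V != Y) on D(V)={1,2,3,4,5} D(Y)={1,2,4,5,7}: no change
Constraint 3 (V + X = Z) on D(V)={1,2,3,4,5} D(X)={2} D(Z)={3,4,5,6}: V {1,2,3,4,5}->{1,2,3,4}
So after constraint 3: D(V) = {1,2,3,4}

Answer: {1,2,3,4}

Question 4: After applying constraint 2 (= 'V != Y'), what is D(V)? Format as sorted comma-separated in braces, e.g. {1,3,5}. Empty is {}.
Answer: {1,2,3,4,5}

Derivation:
Constraint 1 (X < Z) on D(X)={2,6,7} D(Z)={1,3,4,5,6}: X {2,6,7}->{2}; Z {1,3,4,5,6}->{3,4,5,6}
Constraint 2 (V != Y) on D(V)={1,2,3,4,5} D(Y)={1,2,4,5,7}: no change
So after constraint 2: D(V) = {1,2,3,4,5}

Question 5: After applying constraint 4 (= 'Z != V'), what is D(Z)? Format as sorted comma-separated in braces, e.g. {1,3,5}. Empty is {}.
Answer: {3,4,5,6}

Derivation:
Constraint 1 (X < Z) on D(X)={2,6,7} D(Z)={1,3,4,5,6}: X {2,6,7}->{2}; Z {1,3,4,5,6}->{3,4,5,6}
Constraint 2 (V != Y) on D(V)={1,2,3,4,5} D(Y)={1,2,4,5,7}: no change
Constraint 3 (V + X = Z) on D(V)={1,2,3,4,5} D(X)={2} D(Z)={3,4,5,6}: V {1,2,3,4,5}->{1,2,3,4}
Constraint 4 (Z != V) on D(Z)={3,4,5,6} D(V)={1,2,3,4}: no change
So after constraint 4: D(Z) = {3,4,5,6}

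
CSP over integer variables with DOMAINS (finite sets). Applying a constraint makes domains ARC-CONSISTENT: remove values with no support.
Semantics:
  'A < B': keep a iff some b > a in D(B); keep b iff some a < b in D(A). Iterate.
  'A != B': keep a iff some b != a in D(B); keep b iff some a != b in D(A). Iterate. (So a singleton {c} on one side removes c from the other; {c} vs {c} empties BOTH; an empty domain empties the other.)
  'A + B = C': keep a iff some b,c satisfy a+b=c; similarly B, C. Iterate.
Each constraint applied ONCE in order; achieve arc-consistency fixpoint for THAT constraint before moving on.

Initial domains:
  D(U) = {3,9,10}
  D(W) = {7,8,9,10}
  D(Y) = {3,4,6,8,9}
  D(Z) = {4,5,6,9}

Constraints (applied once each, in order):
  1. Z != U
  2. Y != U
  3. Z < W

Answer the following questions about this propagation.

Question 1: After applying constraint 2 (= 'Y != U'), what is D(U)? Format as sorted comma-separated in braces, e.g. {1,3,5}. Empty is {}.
Answer: {3,9,10}

Derivation:
Constraint 1 (Z != U) on D(Z)={4,5,6,9} D(U)={3,9,10}: no change
Constraint 2 (Y != U) on D(Y)={3,4,6,8,9} D(U)={3,9,10}: no change
So after constraint 2: D(U) = {3,9,10}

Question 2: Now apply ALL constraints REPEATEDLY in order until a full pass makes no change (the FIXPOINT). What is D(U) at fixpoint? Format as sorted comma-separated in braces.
Answer: {3,9,10}

Derivation:
pass 0 (initial): D(U)={3,9,10}
pass 1: no change
Fixpoint after 1 passes: D(U) = {3,9,10}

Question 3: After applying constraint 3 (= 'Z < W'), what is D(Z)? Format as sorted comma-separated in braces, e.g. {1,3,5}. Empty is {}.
Constraint 1 (Z != U) on D(Z)={4,5,6,9} D(U)={3,9,10}: no change
Constraint 2 (Y != U) on D(Y)={3,4,6,8,9} D(U)={3,9,10}: no change
Constraint 3 (Z < W) on D(Z)={4,5,6,9} D(W)={7,8,9,10}: no change
So after constraint 3: D(Z) = {4,5,6,9}

Answer: {4,5,6,9}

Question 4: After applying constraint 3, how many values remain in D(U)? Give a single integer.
Answer: 3

Derivation:
Constraint 1 (Z != U) on D(Z)={4,5,6,9} D(U)={3,9,10}: no change
Constraint 2 (Y != U) on D(Y)={3,4,6,8,9} D(U)={3,9,10}: no change
Constraint 3 (Z < W) on D(Z)={4,5,6,9} D(W)={7,8,9,10}: no change
So after constraint 3: D(U)={3,9,10}, size = 3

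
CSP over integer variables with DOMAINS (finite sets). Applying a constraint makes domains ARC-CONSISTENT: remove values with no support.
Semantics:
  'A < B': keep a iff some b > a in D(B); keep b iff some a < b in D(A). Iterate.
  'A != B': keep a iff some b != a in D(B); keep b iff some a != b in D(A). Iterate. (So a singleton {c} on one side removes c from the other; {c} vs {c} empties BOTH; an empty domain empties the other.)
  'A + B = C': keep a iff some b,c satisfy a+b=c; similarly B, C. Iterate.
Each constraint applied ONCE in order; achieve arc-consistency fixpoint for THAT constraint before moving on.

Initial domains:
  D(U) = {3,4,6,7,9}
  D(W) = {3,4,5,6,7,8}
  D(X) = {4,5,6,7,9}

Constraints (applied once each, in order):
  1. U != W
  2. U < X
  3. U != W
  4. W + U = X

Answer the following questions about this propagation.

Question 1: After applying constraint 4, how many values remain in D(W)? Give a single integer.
Answer: 4

Derivation:
Constraint 1 (U != W) on D(U)={3,4,6,7,9} D(W)={3,4,5,6,7,8}: no change
Constraint 2 (U < X) on D(U)={3,4,6,7,9} D(X)={4,5,6,7,9}: U {3,4,6,7,9}->{3,4,6,7}
Constraint 3 (U != W) on D(U)={3,4,6,7} D(W)={3,4,5,6,7,8}: no change
Constraint 4 (W + U = X) on D(W)={3,4,5,6,7,8} D(U)={3,4,6,7} D(X)={4,5,6,7,9}: W {3,4,5,6,7,8}->{3,4,5,6}; U {3,4,6,7}->{3,4,6}; X {4,5,6,7,9}->{6,7,9}
So after constraint 4: D(W)={3,4,5,6}, size = 4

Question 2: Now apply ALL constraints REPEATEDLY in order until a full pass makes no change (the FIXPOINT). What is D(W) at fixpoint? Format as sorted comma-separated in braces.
Answer: {3,4,5,6}

Derivation:
pass 0 (initial): D(W)={3,4,5,6,7,8}
pass 1: U {3,4,6,7,9}->{3,4,6}; W {3,4,5,6,7,8}->{3,4,5,6}; X {4,5,6,7,9}->{6,7,9}
pass 2: no change
Fixpoint after 2 passes: D(W) = {3,4,5,6}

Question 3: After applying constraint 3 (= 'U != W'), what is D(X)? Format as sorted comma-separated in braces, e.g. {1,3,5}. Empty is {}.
Answer: {4,5,6,7,9}

Derivation:
Constraint 1 (U != W) on D(U)={3,4,6,7,9} D(W)={3,4,5,6,7,8}: no change
Constraint 2 (U < X) on D(U)={3,4,6,7,9} D(X)={4,5,6,7,9}: U {3,4,6,7,9}->{3,4,6,7}
Constraint 3 (U != W) on D(U)={3,4,6,7} D(W)={3,4,5,6,7,8}: no change
So after constraint 3: D(X) = {4,5,6,7,9}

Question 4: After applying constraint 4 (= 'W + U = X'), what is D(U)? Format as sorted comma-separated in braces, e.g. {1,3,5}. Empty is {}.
Constraint 1 (U != W) on D(U)={3,4,6,7,9} D(W)={3,4,5,6,7,8}: no change
Constraint 2 (U < X) on D(U)={3,4,6,7,9} D(X)={4,5,6,7,9}: U {3,4,6,7,9}->{3,4,6,7}
Constraint 3 (U != W) on D(U)={3,4,6,7} D(W)={3,4,5,6,7,8}: no change
Constraint 4 (W + U = X) on D(W)={3,4,5,6,7,8} D(U)={3,4,6,7} D(X)={4,5,6,7,9}: W {3,4,5,6,7,8}->{3,4,5,6}; U {3,4,6,7}->{3,4,6}; X {4,5,6,7,9}->{6,7,9}
So after constraint 4: D(U) = {3,4,6}

Answer: {3,4,6}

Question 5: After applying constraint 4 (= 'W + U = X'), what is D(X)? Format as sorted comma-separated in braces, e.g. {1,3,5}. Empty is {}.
Answer: {6,7,9}

Derivation:
Constraint 1 (U != W) on D(U)={3,4,6,7,9} D(W)={3,4,5,6,7,8}: no change
Constraint 2 (U < X) on D(U)={3,4,6,7,9} D(X)={4,5,6,7,9}: U {3,4,6,7,9}->{3,4,6,7}
Constraint 3 (U != W) on D(U)={3,4,6,7} D(W)={3,4,5,6,7,8}: no change
Constraint 4 (W + U = X) on D(W)={3,4,5,6,7,8} D(U)={3,4,6,7} D(X)={4,5,6,7,9}: W {3,4,5,6,7,8}->{3,4,5,6}; U {3,4,6,7}->{3,4,6}; X {4,5,6,7,9}->{6,7,9}
So after constraint 4: D(X) = {6,7,9}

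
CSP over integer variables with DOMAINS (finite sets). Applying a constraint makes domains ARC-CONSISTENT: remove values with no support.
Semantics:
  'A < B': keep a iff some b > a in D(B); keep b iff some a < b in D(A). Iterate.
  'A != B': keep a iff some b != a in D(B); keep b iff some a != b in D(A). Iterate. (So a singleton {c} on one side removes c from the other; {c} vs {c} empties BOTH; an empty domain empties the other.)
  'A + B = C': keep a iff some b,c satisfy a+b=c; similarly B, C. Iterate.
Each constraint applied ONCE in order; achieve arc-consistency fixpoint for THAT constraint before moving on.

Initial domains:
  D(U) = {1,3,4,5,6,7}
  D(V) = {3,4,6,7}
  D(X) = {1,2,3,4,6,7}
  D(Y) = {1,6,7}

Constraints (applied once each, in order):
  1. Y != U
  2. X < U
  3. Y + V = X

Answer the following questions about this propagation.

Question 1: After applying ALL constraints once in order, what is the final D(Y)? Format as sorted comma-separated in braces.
Answer: {1}

Derivation:
Constraint 1 (Y != U) on D(Y)={1,6,7} D(U)={1,3,4,5,6,7}: no change
Constraint 2 (X < U) on D(X)={1,2,3,4,6,7} D(U)={1,3,4,5,6,7}: X {1,2,3,4,6,7}->{1,2,3,4,6}; U {1,3,4,5,6,7}->{3,4,5,6,7}
Constraint 3 (Y + V = X) on D(Y)={1,6,7} D(V)={3,4,6,7} D(X)={1,2,3,4,6}: Y {1,6,7}->{1}; V {3,4,6,7}->{3}; X {1,2,3,4,6}->{4}
So after all 3 constraints: D(Y) = {1}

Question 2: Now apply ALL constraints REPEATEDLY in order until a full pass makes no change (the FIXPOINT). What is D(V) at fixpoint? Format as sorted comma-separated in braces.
pass 0 (initial): D(V)={3,4,6,7}
pass 1: U {1,3,4,5,6,7}->{3,4,5,6,7}; V {3,4,6,7}->{3}; X {1,2,3,4,6,7}->{4}; Y {1,6,7}->{1}
pass 2: U {3,4,5,6,7}->{5,6,7}
pass 3: no change
Fixpoint after 3 passes: D(V) = {3}

Answer: {3}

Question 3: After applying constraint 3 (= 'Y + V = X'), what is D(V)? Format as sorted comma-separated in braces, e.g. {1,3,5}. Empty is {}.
Answer: {3}

Derivation:
Constraint 1 (Y != U) on D(Y)={1,6,7} D(U)={1,3,4,5,6,7}: no change
Constraint 2 (X < U) on D(X)={1,2,3,4,6,7} D(U)={1,3,4,5,6,7}: X {1,2,3,4,6,7}->{1,2,3,4,6}; U {1,3,4,5,6,7}->{3,4,5,6,7}
Constraint 3 (Y + V = X) on D(Y)={1,6,7} D(V)={3,4,6,7} D(X)={1,2,3,4,6}: Y {1,6,7}->{1}; V {3,4,6,7}->{3}; X {1,2,3,4,6}->{4}
So after constraint 3: D(V) = {3}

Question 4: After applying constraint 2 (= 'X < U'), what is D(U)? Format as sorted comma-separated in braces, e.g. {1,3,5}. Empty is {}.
Constraint 1 (Y != U) on D(Y)={1,6,7} D(U)={1,3,4,5,6,7}: no change
Constraint 2 (X < U) on D(X)={1,2,3,4,6,7} D(U)={1,3,4,5,6,7}: X {1,2,3,4,6,7}->{1,2,3,4,6}; U {1,3,4,5,6,7}->{3,4,5,6,7}
So after constraint 2: D(U) = {3,4,5,6,7}

Answer: {3,4,5,6,7}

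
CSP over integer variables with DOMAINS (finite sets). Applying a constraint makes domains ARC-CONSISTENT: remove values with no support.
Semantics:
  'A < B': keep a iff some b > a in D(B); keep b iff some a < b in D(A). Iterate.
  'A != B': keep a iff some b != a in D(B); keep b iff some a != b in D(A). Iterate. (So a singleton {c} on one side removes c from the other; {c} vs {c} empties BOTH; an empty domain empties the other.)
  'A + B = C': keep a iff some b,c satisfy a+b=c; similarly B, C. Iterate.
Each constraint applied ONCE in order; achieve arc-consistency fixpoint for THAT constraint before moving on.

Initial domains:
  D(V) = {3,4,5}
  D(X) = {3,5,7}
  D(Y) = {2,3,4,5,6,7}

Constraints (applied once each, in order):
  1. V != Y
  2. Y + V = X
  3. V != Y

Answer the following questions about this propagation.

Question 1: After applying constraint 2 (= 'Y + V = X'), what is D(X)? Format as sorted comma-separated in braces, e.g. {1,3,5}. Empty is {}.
Constraint 1 (V != Y) on D(V)={3,4,5} D(Y)={2,3,4,5,6,7}: no change
Constraint 2 (Y + V = X) on D(Y)={2,3,4,5,6,7} D(V)={3,4,5} D(X)={3,5,7}: Y {2,3,4,5,6,7}->{2,3,4}; X {3,5,7}->{5,7}
So after constraint 2: D(X) = {5,7}

Answer: {5,7}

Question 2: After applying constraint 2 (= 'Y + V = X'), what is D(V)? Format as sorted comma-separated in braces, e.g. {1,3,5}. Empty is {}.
Constraint 1 (V != Y) on D(V)={3,4,5} D(Y)={2,3,4,5,6,7}: no change
Constraint 2 (Y + V = X) on D(Y)={2,3,4,5,6,7} D(V)={3,4,5} D(X)={3,5,7}: Y {2,3,4,5,6,7}->{2,3,4}; X {3,5,7}->{5,7}
So after constraint 2: D(V) = {3,4,5}

Answer: {3,4,5}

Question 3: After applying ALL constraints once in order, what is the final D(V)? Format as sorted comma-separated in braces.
Answer: {3,4,5}

Derivation:
Constraint 1 (V != Y) on D(V)={3,4,5} D(Y)={2,3,4,5,6,7}: no change
Constraint 2 (Y + V = X) on D(Y)={2,3,4,5,6,7} D(V)={3,4,5} D(X)={3,5,7}: Y {2,3,4,5,6,7}->{2,3,4}; X {3,5,7}->{5,7}
Constraint 3 (V != Y) on D(V)={3,4,5} D(Y)={2,3,4}: no change
So after all 3 constraints: D(V) = {3,4,5}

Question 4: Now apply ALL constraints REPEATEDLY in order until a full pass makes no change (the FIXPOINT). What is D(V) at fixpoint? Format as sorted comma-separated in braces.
Answer: {3,4,5}

Derivation:
pass 0 (initial): D(V)={3,4,5}
pass 1: X {3,5,7}->{5,7}; Y {2,3,4,5,6,7}->{2,3,4}
pass 2: no change
Fixpoint after 2 passes: D(V) = {3,4,5}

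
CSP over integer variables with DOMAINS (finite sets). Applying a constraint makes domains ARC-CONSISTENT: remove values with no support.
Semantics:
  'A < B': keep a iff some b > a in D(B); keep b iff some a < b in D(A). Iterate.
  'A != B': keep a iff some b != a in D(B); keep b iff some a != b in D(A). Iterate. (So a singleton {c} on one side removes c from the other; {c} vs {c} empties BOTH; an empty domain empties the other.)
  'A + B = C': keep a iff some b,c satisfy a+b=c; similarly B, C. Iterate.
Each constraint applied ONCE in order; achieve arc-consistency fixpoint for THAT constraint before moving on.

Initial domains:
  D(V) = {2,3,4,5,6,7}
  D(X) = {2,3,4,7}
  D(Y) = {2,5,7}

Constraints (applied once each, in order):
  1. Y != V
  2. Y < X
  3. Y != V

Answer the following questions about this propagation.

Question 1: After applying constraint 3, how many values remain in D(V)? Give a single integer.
Constraint 1 (Y != V) on D(Y)={2,5,7} D(V)={2,3,4,5,6,7}: no change
Constraint 2 (Y < X) on D(Y)={2,5,7} D(X)={2,3,4,7}: Y {2,5,7}->{2,5}; X {2,3,4,7}->{3,4,7}
Constraint 3 (Y != V) on D(Y)={2,5} D(V)={2,3,4,5,6,7}: no change
So after constraint 3: D(V)={2,3,4,5,6,7}, size = 6

Answer: 6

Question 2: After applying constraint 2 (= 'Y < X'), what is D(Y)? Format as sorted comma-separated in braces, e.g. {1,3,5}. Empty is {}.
Constraint 1 (Y != V) on D(Y)={2,5,7} D(V)={2,3,4,5,6,7}: no change
Constraint 2 (Y < X) on D(Y)={2,5,7} D(X)={2,3,4,7}: Y {2,5,7}->{2,5}; X {2,3,4,7}->{3,4,7}
So after constraint 2: D(Y) = {2,5}

Answer: {2,5}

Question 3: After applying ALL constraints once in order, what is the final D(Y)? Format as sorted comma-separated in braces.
Answer: {2,5}

Derivation:
Constraint 1 (Y != V) on D(Y)={2,5,7} D(V)={2,3,4,5,6,7}: no change
Constraint 2 (Y < X) on D(Y)={2,5,7} D(X)={2,3,4,7}: Y {2,5,7}->{2,5}; X {2,3,4,7}->{3,4,7}
Constraint 3 (Y != V) on D(Y)={2,5} D(V)={2,3,4,5,6,7}: no change
So after all 3 constraints: D(Y) = {2,5}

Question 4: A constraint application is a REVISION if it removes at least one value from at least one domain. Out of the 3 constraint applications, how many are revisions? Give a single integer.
Answer: 1

Derivation:
Constraint 1 (Y != V) on D(Y)={2,5,7} D(V)={2,3,4,5,6,7}: no change => not a revision
Constraint 2 (Y < X) on D(Y)={2,5,7} D(X)={2,3,4,7}: Y {2,5,7}->{2,5}; X {2,3,4,7}->{3,4,7} => REVISION
Constraint 3 (Y != V) on D(Y)={2,5} D(V)={2,3,4,5,6,7}: no change => not a revision
Total revisions = 1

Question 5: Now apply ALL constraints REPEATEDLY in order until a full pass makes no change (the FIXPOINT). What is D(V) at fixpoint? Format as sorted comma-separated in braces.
Answer: {2,3,4,5,6,7}

Derivation:
pass 0 (initial): D(V)={2,3,4,5,6,7}
pass 1: X {2,3,4,7}->{3,4,7}; Y {2,5,7}->{2,5}
pass 2: no change
Fixpoint after 2 passes: D(V) = {2,3,4,5,6,7}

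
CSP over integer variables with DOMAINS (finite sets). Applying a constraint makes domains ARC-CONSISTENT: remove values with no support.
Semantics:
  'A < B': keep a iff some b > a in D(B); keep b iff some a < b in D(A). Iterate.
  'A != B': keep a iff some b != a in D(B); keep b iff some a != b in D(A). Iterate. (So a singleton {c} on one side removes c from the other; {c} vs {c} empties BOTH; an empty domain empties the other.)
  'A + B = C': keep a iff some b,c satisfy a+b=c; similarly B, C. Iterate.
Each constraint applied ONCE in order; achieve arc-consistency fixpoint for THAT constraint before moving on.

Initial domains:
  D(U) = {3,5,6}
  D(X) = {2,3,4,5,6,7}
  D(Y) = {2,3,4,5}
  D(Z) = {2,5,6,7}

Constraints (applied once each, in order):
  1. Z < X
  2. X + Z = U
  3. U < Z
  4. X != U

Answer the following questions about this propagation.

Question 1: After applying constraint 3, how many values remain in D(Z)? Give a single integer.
Answer: 0

Derivation:
Constraint 1 (Z < X) on D(Z)={2,5,6,7} D(X)={2,3,4,5,6,7}: Z {2,5,6,7}->{2,5,6}; X {2,3,4,5,6,7}->{3,4,5,6,7}
Constraint 2 (X + Z = U) on D(X)={3,4,5,6,7} D(Z)={2,5,6} D(U)={3,5,6}: X {3,4,5,6,7}->{3,4}; Z {2,5,6}->{2}; U {3,5,6}->{5,6}
Constraint 3 (U < Z) on D(U)={5,6} D(Z)={2}: U {5,6}->{}; Z {2}->{}
So after constraint 3: D(Z)={}, size = 0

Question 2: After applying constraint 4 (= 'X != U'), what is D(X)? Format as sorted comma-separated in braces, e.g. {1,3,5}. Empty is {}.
Constraint 1 (Z < X) on D(Z)={2,5,6,7} D(X)={2,3,4,5,6,7}: Z {2,5,6,7}->{2,5,6}; X {2,3,4,5,6,7}->{3,4,5,6,7}
Constraint 2 (X + Z = U) on D(X)={3,4,5,6,7} D(Z)={2,5,6} D(U)={3,5,6}: X {3,4,5,6,7}->{3,4}; Z {2,5,6}->{2}; U {3,5,6}->{5,6}
Constraint 3 (U < Z) on D(U)={5,6} D(Z)={2}: U {5,6}->{}; Z {2}->{}
Constraint 4 (X != U) on D(X)={3,4} D(U)={}: X {3,4}->{}
So after constraint 4: D(X) = {}

Answer: {}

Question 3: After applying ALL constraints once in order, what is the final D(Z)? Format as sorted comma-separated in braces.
Constraint 1 (Z < X) on D(Z)={2,5,6,7} D(X)={2,3,4,5,6,7}: Z {2,5,6,7}->{2,5,6}; X {2,3,4,5,6,7}->{3,4,5,6,7}
Constraint 2 (X + Z = U) on D(X)={3,4,5,6,7} D(Z)={2,5,6} D(U)={3,5,6}: X {3,4,5,6,7}->{3,4}; Z {2,5,6}->{2}; U {3,5,6}->{5,6}
Constraint 3 (U < Z) on D(U)={5,6} D(Z)={2}: U {5,6}->{}; Z {2}->{}
Constraint 4 (X != U) on D(X)={3,4} D(U)={}: X {3,4}->{}
So after all 4 constraints: D(Z) = {}

Answer: {}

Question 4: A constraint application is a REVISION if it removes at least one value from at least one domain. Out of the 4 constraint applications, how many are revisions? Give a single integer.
Constraint 1 (Z < X) on D(Z)={2,5,6,7} D(X)={2,3,4,5,6,7}: Z {2,5,6,7}->{2,5,6}; X {2,3,4,5,6,7}->{3,4,5,6,7} => REVISION
Constraint 2 (X + Z = U) on D(X)={3,4,5,6,7} D(Z)={2,5,6} D(U)={3,5,6}: X {3,4,5,6,7}->{3,4}; Z {2,5,6}->{2}; U {3,5,6}->{5,6} => REVISION
Constraint 3 (U < Z) on D(U)={5,6} D(Z)={2}: U {5,6}->{}; Z {2}->{} => REVISION
Constraint 4 (X != U) on D(X)={3,4} D(U)={}: X {3,4}->{} => REVISION
Total revisions = 4

Answer: 4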